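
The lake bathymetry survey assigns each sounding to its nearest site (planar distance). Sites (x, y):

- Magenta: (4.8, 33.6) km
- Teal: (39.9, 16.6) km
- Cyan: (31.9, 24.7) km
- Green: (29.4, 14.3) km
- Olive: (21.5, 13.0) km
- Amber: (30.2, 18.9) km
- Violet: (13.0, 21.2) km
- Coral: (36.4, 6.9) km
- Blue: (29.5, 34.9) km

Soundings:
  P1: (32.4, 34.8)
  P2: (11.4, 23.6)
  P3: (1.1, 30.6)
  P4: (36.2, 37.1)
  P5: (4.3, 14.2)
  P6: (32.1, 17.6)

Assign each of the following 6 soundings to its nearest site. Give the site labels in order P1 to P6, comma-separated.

P1 → Blue (d²=8.42)
P2 → Violet (d²=8.32)
P3 → Magenta (d²=22.69)
P4 → Blue (d²=49.73)
P5 → Violet (d²=124.69)
P6 → Amber (d²=5.30)

Blue, Violet, Magenta, Blue, Violet, Amber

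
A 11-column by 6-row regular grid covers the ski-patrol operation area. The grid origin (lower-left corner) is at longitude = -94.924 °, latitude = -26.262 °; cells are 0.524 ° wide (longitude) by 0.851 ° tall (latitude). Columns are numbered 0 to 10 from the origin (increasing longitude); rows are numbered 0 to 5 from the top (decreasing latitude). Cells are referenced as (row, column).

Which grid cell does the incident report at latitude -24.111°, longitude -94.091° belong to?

Column index: ⌊(-94.091 − -94.924) / 0.524⌋ = ⌊1.590⌋ = 1
Row offset from origin: ⌊(-24.111 − -26.262) / 0.851⌋ = ⌊2.528⌋ = 2 → row 3 (counted from top)

(3, 1)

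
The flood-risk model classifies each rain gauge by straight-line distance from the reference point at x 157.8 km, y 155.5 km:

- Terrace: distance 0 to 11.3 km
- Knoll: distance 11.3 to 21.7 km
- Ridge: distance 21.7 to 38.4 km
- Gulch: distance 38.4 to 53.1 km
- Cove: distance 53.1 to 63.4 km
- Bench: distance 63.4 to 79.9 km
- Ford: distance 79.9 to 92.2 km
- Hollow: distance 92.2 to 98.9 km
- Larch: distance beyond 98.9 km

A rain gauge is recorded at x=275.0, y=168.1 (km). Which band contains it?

Larch

Distance = √((275.0−157.8)² + (168.1−155.5)²) = √(13735.840 + 158.760) = 117.875 km.
98.9 ≤ 117.875 < ∞ → Larch.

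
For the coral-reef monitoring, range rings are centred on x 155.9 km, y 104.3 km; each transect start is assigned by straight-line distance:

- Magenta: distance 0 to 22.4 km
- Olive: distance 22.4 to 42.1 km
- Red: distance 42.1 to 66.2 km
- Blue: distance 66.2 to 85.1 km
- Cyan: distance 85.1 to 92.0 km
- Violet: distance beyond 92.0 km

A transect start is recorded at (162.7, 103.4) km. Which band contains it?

Magenta

Distance = √((162.7−155.9)² + (103.4−104.3)²) = √(46.240 + 0.810) = 6.859 km.
0 ≤ 6.859 < 22.4 → Magenta.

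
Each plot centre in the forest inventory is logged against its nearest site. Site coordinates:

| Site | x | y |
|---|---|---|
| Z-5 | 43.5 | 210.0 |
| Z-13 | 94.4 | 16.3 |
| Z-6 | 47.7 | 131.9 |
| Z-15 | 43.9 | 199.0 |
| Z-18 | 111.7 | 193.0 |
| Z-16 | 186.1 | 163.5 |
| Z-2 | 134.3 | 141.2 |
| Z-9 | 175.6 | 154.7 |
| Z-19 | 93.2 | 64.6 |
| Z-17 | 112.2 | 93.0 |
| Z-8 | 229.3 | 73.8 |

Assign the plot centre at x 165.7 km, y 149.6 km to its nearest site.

Z-9

Squared distances to each site:
Z-5: 18581.000; Z-13: 22852.580; Z-6: 14237.290; Z-15: 17275.600; Z-18: 4799.560; Z-16: 609.370; Z-2: 1056.520; Z-9: 124.020; Z-19: 12481.250; Z-17: 6065.810; Z-8: 9790.600.
Minimum at Z-9.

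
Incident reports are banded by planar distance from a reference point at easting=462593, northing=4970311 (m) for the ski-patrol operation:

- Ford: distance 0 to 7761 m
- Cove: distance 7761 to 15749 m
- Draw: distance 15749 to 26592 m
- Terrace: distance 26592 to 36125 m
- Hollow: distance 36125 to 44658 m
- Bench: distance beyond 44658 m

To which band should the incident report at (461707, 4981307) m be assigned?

Cove

Distance = √((461707−462593)² + (4981307−4970311)²) = √(784996.000 + 120912016.000) = 11031.637 m.
7761 ≤ 11031.637 < 15749 → Cove.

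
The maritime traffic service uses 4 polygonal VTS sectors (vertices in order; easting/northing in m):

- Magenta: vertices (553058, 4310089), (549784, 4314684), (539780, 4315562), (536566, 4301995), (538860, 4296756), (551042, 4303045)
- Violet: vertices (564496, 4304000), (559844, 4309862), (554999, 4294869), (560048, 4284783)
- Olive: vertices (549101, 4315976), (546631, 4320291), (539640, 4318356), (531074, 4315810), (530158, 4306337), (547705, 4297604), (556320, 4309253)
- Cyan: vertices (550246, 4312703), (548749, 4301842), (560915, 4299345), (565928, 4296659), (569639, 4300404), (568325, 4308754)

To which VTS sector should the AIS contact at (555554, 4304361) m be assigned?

Cyan

Cast a ray rightward from (555554, 4304361). For each polygon, the edges (by vertex number in listed order) whose endpoints lie on opposite sides of northing = 4304361, where each meets that height, and whether that is right or left of the point:
Magenta: 3–4 at easting≈537126.5 (left), 6–1 at easting≈551418.6 (left) → 0 crossings.
Violet: 1–2 at easting≈564209.5 (right), 2–3 at easting≈558066.3 (right) → 2 crossings.
Olive: 5–6 at easting≈534128.3 (left), 6–7 at easting≈552702.1 (left) → 0 crossings.
Cyan: 1–2 at easting≈549096.2 (left), 5–6 at easting≈569016.3 (right) → 1 crossing.
Only Cyan has an odd count, so the point is inside Cyan.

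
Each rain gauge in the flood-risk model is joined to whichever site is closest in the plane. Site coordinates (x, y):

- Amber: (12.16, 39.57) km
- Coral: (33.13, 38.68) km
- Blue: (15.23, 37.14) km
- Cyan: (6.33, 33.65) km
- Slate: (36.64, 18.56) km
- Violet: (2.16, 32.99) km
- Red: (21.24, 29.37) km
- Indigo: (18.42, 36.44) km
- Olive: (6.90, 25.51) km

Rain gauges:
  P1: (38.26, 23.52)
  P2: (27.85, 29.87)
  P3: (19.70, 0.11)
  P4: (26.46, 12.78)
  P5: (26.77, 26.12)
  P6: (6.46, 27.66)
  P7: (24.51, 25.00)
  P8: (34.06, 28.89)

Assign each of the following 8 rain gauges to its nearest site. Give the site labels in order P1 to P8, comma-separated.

P1 → Slate (d²=27.23)
P2 → Red (d²=43.94)
P3 → Slate (d²=627.37)
P4 → Slate (d²=137.04)
P5 → Red (d²=41.14)
P6 → Olive (d²=4.82)
P7 → Red (d²=29.79)
P8 → Coral (d²=96.71)

Slate, Red, Slate, Slate, Red, Olive, Red, Coral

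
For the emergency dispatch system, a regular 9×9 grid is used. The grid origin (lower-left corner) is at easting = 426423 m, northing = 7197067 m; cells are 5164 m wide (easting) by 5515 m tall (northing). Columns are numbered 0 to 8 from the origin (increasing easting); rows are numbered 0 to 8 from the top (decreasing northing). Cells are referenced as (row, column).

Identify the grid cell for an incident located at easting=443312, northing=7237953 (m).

(1, 3)

Column index: ⌊(443312 − 426423) / 5164⌋ = ⌊3.271⌋ = 3
Row offset from origin: ⌊(7237953 − 7197067) / 5515⌋ = ⌊7.414⌋ = 7 → row 1 (counted from top)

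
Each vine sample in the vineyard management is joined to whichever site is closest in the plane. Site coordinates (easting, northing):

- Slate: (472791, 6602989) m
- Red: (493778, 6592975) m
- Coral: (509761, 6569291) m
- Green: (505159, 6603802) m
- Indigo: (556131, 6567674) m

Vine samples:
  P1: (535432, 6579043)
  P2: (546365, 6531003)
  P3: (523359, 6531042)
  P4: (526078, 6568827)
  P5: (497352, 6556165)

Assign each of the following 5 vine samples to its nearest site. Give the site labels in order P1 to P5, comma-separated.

P1 → Indigo (d²=557702762.00)
P2 → Indigo (d²=1440136997.00)
P3 → Coral (d²=1647891605.00)
P4 → Coral (d²=266459785.00)
P5 → Coral (d²=326275157.00)

Indigo, Indigo, Coral, Coral, Coral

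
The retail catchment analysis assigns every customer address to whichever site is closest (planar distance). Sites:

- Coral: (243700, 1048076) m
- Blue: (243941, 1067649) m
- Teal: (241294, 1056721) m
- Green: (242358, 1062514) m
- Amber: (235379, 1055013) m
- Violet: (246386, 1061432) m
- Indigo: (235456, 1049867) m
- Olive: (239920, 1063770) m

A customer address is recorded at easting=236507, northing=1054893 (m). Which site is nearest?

Amber

Squared distances to each site:
Coral: 98210738.000; Blue: 217979892.000; Teal: 26256953.000; Green: 92313842.000; Amber: 1286784.000; Violet: 140353162.000; Indigo: 26365277.000; Olive: 90449698.000.
Minimum at Amber.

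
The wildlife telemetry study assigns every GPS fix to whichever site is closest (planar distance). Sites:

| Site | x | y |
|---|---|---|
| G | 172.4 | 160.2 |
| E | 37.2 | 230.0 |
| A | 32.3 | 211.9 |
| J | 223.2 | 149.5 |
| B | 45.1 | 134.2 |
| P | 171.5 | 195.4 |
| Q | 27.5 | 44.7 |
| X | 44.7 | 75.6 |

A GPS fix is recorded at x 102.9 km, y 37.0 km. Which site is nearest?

X

Squared distances to each site:
G: 20008.490; E: 41565.490; A: 35574.370; J: 27128.340; B: 12788.680; P: 29796.520; Q: 5744.450; X: 4877.200.
Minimum at X.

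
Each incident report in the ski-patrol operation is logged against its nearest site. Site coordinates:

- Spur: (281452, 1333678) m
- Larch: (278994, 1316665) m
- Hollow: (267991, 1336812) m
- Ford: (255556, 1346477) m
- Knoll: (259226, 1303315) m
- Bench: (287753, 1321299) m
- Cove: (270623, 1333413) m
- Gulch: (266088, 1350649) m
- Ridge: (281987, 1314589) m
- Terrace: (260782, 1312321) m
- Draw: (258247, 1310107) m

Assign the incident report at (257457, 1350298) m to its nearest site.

Squared distances to each site:
Spur: 851984425.000; Larch: 1595021058.000; Hollow: 292837352.000; Ford: 18213842.000; Knoll: 2210531650.000; Bench: 1758789617.000; Cove: 458446781.000; Gulch: 74617362.000; Ridge: 1876853581.000; Terrace: 1453308154.000; Draw: 1615940581.000.
Minimum at Ford.

Ford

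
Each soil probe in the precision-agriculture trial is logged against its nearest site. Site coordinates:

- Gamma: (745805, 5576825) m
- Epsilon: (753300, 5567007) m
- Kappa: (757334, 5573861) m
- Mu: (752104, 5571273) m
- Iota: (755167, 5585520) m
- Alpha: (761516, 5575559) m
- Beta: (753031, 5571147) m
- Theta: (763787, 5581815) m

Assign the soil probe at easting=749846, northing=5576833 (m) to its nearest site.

Squared distances to each site:
Gamma: 16329745.000; Epsilon: 108480392.000; Kappa: 64902928.000; Mu: 36012164.000; Iota: 103777010.000; Alpha: 137811976.000; Beta: 42474821.000; Theta: 219171805.000.
Minimum at Gamma.

Gamma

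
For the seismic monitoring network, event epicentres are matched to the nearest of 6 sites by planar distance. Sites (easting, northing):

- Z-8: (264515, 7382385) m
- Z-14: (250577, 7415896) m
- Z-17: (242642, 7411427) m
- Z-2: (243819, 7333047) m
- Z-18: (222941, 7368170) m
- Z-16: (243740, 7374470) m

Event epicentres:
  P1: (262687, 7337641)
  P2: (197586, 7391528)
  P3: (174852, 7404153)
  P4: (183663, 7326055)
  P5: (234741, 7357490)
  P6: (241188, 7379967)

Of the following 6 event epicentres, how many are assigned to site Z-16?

P1 → Z-2
P2 → Z-18
P3 → Z-18
P4 → Z-18
P5 → Z-18
P6 → Z-16
1 of the 6 goes to Z-16.

1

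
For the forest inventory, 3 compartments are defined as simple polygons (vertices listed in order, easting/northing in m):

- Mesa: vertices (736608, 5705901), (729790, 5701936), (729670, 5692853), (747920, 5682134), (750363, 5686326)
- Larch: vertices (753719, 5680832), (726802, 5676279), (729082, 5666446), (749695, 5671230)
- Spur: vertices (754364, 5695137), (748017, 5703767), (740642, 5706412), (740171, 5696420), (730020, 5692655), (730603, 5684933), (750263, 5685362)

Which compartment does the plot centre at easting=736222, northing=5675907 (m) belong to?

Cast a ray rightward from (736222, 5675907). For each polygon, the edges (by vertex number in listed order) whose endpoints lie on opposite sides of northing = 5675907, where each meets that height, and whether that is right or left of the point:
Mesa: no edge straddles that height → 0 crossings.
Larch: 2–3 at easting≈726888.3 (left), 4–1 at easting≈751655.0 (right) → 1 crossing.
Spur: no edge straddles that height → 0 crossings.
Only Larch has an odd count, so the point is inside Larch.

Larch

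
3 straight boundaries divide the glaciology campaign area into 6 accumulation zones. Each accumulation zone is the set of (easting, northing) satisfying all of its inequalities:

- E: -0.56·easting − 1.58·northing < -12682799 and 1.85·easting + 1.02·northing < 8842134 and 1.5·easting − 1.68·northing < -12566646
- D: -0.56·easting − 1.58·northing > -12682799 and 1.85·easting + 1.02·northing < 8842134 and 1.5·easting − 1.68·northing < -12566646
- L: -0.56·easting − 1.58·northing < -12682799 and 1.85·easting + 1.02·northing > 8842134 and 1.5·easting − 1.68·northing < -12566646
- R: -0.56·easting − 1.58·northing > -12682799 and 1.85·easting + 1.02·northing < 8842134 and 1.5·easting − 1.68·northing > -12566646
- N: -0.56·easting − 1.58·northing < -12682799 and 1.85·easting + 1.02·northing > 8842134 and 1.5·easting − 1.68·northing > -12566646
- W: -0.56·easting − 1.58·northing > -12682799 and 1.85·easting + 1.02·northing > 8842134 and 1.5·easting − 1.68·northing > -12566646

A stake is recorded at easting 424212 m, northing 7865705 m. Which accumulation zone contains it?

-0.56·424212 − 1.58·7865705 = -12665372.620, which is > -12682799
1.85·424212 + 1.02·7865705 = 8807811.300, which is < 8842134
1.5·424212 − 1.68·7865705 = -12578066.400, which is < -12566646
This sign pattern matches D.

D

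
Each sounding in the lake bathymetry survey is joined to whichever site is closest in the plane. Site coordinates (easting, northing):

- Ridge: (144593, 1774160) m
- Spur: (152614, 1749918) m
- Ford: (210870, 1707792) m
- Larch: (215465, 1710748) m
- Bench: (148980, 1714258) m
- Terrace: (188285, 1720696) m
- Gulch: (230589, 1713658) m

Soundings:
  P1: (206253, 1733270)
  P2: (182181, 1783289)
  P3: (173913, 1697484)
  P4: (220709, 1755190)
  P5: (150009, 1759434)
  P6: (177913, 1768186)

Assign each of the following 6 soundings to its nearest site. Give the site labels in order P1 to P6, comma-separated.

Terrace, Ridge, Terrace, Gulch, Spur, Spur

P1 → Terrace (d²=480954500.00)
P2 → Ridge (d²=1496196385.00)
P3 → Terrace (d²=745351328.00)
P4 → Gulch (d²=1822521424.00)
P5 → Spur (d²=97340281.00)
P6 → Spur (d²=973759225.00)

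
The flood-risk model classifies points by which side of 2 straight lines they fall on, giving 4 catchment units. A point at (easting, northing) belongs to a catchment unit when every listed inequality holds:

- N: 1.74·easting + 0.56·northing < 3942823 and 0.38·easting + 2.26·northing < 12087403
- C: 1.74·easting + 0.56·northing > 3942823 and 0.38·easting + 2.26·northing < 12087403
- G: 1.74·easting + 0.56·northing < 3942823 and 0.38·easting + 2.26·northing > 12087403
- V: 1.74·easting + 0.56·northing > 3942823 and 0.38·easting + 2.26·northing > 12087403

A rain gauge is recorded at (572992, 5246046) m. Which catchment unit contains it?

1.74·572992 + 0.56·5246046 = 3934791.840, which is < 3942823
0.38·572992 + 2.26·5246046 = 12073800.920, which is < 12087403
This sign pattern matches N.

N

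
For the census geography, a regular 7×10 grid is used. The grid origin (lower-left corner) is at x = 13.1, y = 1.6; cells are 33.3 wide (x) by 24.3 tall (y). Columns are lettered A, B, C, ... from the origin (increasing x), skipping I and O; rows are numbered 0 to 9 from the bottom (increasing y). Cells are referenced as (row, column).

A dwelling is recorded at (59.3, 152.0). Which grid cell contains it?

Column index: ⌊(59.3 − 13.1) / 33.3⌋ = ⌊1.387⌋ = 1 → column B
Row offset from origin: ⌊(152.0 − 1.6) / 24.3⌋ = ⌊6.189⌋ = 6 → row 6

(6, B)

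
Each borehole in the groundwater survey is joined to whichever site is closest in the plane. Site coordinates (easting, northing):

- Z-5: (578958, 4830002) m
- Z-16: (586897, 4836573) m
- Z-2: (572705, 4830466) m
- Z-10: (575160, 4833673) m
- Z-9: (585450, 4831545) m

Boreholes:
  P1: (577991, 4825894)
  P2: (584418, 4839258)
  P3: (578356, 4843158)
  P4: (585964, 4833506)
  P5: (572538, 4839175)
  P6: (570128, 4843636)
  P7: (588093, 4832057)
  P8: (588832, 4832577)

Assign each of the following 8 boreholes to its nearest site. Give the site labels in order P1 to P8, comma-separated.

P1 → Z-5 (d²=17810753.00)
P2 → Z-16 (d²=13354666.00)
P3 → Z-10 (d²=100179641.00)
P4 → Z-9 (d²=4109717.00)
P5 → Z-10 (d²=37146888.00)
P6 → Z-10 (d²=124582393.00)
P7 → Z-9 (d²=7247593.00)
P8 → Z-9 (d²=12502948.00)

Z-5, Z-16, Z-10, Z-9, Z-10, Z-10, Z-9, Z-9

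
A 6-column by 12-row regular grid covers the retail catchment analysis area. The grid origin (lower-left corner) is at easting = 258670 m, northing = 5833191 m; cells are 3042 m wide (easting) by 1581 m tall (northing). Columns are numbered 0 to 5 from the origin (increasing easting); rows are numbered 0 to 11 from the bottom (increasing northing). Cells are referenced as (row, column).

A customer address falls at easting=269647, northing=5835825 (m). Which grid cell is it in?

(1, 3)

Column index: ⌊(269647 − 258670) / 3042⌋ = ⌊3.608⌋ = 3
Row offset from origin: ⌊(5835825 − 5833191) / 1581⌋ = ⌊1.666⌋ = 1 → row 1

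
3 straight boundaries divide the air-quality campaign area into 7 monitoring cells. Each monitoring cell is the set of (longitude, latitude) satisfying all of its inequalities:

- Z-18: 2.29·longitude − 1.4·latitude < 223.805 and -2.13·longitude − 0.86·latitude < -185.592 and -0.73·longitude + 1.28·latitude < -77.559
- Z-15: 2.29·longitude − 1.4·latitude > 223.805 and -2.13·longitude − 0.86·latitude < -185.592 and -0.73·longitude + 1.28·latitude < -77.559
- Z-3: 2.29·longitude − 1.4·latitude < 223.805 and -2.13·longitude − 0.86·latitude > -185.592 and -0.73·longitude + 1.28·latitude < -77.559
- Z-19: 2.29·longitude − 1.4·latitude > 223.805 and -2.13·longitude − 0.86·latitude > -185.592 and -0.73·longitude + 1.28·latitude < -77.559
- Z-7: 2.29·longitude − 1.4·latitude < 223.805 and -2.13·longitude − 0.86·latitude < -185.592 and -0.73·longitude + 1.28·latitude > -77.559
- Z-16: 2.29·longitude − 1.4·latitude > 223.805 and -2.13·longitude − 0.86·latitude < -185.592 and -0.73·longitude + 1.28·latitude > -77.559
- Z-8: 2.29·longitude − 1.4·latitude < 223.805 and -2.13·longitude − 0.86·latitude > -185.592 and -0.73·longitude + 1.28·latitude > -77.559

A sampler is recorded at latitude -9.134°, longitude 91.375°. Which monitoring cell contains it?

2.29·91.375 − 1.4·-9.134 = 222.036, which is < 223.805
-2.13·91.375 − 0.86·-9.134 = -186.774, which is < -185.592
-0.73·91.375 + 1.28·-9.134 = -78.395, which is < -77.559
This sign pattern matches Z-18.

Z-18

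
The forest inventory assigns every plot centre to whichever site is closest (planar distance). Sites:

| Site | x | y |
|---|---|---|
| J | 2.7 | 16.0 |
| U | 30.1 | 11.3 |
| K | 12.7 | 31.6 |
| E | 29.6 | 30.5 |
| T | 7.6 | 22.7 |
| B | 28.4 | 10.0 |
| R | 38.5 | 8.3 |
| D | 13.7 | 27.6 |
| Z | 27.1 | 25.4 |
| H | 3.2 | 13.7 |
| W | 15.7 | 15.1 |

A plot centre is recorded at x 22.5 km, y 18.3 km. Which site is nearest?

Squared distances to each site:
J: 397.330; U: 106.760; K: 272.930; E: 199.250; T: 241.370; B: 103.700; R: 356.000; D: 163.930; Z: 71.570; H: 393.650; W: 56.480.
Minimum at W.

W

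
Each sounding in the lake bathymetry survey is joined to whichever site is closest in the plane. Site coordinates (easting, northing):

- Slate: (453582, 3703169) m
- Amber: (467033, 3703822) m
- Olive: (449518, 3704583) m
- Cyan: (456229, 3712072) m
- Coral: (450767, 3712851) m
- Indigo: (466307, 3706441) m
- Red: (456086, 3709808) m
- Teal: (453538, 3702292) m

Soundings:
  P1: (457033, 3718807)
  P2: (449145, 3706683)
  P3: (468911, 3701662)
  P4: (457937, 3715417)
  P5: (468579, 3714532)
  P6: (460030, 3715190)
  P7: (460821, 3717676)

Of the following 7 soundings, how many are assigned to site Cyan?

P1 → Cyan
P2 → Olive
P3 → Amber
P4 → Cyan
P5 → Indigo
P6 → Cyan
P7 → Cyan
4 of the 7 go to Cyan.

4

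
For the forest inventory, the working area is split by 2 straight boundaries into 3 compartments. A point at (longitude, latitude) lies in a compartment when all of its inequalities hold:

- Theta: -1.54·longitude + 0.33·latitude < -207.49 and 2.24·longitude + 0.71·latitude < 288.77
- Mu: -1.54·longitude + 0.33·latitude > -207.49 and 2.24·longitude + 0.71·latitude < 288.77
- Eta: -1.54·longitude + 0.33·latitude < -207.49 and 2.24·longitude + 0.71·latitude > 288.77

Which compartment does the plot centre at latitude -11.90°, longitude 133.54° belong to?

Eta

-1.54·133.54 + 0.33·-11.90 = -209.579, which is < -207.49
2.24·133.54 + 0.71·-11.90 = 290.681, which is > 288.77
This sign pattern matches Eta.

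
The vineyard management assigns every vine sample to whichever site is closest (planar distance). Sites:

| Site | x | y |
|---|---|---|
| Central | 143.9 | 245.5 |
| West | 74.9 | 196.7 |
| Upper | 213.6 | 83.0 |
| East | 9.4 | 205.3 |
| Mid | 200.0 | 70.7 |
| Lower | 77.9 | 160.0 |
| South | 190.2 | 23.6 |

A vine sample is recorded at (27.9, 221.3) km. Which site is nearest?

Squared distances to each site:
Central: 14041.640; West: 2814.160; Upper: 53611.380; East: 598.250; Mid: 52298.770; Lower: 6257.690; South: 65426.580.
Minimum at East.

East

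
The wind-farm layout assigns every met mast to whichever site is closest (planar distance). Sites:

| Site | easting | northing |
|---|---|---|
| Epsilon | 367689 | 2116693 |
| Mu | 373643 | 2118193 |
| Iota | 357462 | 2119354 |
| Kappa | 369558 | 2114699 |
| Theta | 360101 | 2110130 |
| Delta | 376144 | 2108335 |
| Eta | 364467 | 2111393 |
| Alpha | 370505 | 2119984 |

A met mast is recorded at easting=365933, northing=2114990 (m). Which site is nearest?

Epsilon

Squared distances to each site:
Epsilon: 5983745.000; Mu: 69703309.000; Iota: 90802337.000; Kappa: 13225306.000; Theta: 57631824.000; Delta: 148553546.000; Eta: 15087565.000; Alpha: 45843220.000.
Minimum at Epsilon.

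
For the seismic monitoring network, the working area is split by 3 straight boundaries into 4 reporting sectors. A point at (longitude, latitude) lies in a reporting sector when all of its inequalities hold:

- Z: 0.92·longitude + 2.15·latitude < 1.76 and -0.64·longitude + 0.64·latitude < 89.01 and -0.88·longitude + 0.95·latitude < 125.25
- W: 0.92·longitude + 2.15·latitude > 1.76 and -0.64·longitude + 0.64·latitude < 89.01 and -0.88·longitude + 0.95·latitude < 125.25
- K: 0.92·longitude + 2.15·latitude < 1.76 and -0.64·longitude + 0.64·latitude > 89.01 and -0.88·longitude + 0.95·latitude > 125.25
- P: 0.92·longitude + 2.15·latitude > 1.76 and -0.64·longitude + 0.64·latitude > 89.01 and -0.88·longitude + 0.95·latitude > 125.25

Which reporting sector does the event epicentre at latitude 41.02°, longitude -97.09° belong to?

Z

0.92·-97.09 + 2.15·41.02 = -1.130, which is < 1.76
-0.64·-97.09 + 0.64·41.02 = 88.390, which is < 89.01
-0.88·-97.09 + 0.95·41.02 = 124.408, which is < 125.25
This sign pattern matches Z.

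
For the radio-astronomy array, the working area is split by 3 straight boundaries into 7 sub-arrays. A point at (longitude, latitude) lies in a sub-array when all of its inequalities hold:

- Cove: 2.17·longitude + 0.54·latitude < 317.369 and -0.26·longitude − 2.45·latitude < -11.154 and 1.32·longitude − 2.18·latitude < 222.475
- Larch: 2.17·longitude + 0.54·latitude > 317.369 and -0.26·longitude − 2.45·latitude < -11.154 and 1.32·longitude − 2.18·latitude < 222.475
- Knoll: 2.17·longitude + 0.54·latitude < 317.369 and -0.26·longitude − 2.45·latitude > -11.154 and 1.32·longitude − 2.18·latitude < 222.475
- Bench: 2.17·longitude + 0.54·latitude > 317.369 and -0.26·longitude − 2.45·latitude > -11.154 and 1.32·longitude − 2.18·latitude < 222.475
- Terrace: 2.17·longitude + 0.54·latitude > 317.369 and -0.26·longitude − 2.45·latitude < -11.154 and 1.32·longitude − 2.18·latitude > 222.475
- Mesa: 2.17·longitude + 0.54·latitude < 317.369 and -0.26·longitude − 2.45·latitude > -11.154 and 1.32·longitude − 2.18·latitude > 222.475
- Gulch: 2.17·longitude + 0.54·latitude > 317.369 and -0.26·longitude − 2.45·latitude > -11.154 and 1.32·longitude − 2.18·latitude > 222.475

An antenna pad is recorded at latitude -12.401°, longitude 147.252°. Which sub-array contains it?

Knoll

2.17·147.252 + 0.54·-12.401 = 312.840, which is < 317.369
-0.26·147.252 − 2.45·-12.401 = -7.903, which is > -11.154
1.32·147.252 − 2.18·-12.401 = 221.407, which is < 222.475
This sign pattern matches Knoll.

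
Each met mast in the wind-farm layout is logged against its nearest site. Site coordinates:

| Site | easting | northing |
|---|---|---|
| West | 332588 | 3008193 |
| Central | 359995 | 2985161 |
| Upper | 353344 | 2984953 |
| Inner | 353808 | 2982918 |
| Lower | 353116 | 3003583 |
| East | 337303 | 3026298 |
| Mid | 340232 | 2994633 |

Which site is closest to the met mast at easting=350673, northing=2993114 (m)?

Upper

Squared distances to each site:
West: 554443466.000; Central: 150149893.000; Upper: 73736162.000; Inner: 113786641.000; Lower: 115568210.000; East: 1279934756.000; Mid: 111321842.000.
Minimum at Upper.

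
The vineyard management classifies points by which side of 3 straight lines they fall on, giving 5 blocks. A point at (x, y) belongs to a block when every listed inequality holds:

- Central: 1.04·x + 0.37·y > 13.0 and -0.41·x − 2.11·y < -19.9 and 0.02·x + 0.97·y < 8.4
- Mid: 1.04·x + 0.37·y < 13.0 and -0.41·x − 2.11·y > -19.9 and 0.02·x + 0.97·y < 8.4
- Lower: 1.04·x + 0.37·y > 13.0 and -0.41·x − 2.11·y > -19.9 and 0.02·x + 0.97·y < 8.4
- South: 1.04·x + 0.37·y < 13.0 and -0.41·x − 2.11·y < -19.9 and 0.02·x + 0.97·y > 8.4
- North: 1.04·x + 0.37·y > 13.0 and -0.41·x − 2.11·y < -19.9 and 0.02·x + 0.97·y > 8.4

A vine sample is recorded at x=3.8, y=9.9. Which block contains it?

1.04·3.8 + 0.37·9.9 = 7.615, which is < 13.0
-0.41·3.8 − 2.11·9.9 = -22.447, which is < -19.9
0.02·3.8 + 0.97·9.9 = 9.679, which is > 8.4
This sign pattern matches South.

South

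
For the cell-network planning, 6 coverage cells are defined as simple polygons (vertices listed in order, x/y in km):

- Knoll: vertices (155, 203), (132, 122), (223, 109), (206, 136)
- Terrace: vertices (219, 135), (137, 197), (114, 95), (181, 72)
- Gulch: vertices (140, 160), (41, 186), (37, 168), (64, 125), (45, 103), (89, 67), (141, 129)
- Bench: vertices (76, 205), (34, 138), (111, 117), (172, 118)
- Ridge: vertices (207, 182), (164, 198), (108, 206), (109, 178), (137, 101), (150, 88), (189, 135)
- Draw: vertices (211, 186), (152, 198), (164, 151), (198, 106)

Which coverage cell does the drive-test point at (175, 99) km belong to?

Terrace

Cast a ray rightward from (175, 99). For each polygon, the edges (by vertex number in listed order) whose endpoints lie on opposite sides of y = 99, where each meets that height, and whether that is right or left of the point:
Knoll: no edge straddles that height → 0 crossings.
Terrace: 2–3 at x≈114.9 (left), 4–1 at x≈197.3 (right) → 1 crossing.
Gulch: 5–6 at x≈49.9 (left), 6–7 at x≈115.8 (left) → 0 crossings.
Bench: no edge straddles that height → 0 crossings.
Ridge: 5–6 at x≈139.0 (left), 6–7 at x≈159.1 (left) → 0 crossings.
Draw: no edge straddles that height → 0 crossings.
Only Terrace has an odd count, so the point is inside Terrace.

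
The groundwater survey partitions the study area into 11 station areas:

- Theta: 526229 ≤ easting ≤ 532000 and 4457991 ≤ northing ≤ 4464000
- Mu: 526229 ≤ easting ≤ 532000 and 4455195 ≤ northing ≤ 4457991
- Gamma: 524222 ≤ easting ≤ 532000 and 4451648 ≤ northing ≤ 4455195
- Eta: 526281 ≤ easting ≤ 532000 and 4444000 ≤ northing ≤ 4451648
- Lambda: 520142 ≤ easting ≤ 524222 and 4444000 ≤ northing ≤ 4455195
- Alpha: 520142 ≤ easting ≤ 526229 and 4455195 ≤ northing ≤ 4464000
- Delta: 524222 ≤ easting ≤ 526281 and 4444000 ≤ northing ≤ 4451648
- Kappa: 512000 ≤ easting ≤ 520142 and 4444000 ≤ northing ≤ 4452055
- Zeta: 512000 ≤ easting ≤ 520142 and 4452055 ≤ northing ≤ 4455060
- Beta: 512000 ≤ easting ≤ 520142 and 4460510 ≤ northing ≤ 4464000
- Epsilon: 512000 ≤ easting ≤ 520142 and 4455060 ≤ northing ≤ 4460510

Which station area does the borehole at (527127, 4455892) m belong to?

Mu

The point has easting = 527127 and northing = 4455892.
Only Mu satisfies 526229 ≤ easting ≤ 532000 and 4455195 ≤ northing ≤ 4457991.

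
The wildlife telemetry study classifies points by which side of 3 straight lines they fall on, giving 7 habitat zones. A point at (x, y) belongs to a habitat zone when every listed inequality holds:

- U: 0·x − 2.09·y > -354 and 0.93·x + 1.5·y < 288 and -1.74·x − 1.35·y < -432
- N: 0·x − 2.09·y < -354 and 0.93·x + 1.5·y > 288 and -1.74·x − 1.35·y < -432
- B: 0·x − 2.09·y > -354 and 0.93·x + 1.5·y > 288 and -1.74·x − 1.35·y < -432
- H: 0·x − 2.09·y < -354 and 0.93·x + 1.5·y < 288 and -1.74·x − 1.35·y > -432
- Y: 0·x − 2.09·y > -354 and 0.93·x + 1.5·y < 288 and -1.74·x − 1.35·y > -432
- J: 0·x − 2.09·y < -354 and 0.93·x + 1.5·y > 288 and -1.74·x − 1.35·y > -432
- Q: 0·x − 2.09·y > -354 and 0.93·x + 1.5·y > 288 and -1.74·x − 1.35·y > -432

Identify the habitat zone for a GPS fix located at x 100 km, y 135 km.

0·100 − 2.09·135 = -282.150, which is > -354
0.93·100 + 1.5·135 = 295.500, which is > 288
-1.74·100 − 1.35·135 = -356.250, which is > -432
This sign pattern matches Q.

Q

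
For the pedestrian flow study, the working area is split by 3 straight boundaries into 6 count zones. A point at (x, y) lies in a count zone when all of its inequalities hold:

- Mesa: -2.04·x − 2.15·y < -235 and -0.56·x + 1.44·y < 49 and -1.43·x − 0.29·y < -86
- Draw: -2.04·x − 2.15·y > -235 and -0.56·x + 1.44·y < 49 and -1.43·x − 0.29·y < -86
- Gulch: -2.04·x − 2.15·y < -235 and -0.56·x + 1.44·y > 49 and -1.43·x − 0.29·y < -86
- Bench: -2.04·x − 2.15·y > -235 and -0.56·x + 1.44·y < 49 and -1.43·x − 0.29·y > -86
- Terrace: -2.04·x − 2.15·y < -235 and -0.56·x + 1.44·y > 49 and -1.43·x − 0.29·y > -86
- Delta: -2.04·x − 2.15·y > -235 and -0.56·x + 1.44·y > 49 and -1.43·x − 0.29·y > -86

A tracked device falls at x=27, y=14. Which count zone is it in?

Bench

-2.04·27 − 2.15·14 = -85.180, which is > -235
-0.56·27 + 1.44·14 = 5.040, which is < 49
-1.43·27 − 0.29·14 = -42.670, which is > -86
This sign pattern matches Bench.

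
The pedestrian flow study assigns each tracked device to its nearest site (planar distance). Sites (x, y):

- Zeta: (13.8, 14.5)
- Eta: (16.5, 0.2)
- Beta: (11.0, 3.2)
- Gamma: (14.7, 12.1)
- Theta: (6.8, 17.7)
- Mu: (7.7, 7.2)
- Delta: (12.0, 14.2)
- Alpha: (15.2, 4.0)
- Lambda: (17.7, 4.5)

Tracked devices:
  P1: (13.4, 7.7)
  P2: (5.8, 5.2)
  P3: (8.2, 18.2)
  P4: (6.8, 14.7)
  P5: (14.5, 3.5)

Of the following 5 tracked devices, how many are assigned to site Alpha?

P1 → Alpha
P2 → Mu
P3 → Theta
P4 → Theta
P5 → Alpha
2 of the 5 go to Alpha.

2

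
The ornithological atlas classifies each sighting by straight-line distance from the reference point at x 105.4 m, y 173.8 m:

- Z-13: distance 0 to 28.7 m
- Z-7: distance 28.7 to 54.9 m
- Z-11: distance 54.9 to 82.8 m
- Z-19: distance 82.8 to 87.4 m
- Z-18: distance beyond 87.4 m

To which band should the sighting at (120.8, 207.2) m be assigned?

Z-7

Distance = √((120.8−105.4)² + (207.2−173.8)²) = √(237.160 + 1115.560) = 36.779 m.
28.7 ≤ 36.779 < 54.9 → Z-7.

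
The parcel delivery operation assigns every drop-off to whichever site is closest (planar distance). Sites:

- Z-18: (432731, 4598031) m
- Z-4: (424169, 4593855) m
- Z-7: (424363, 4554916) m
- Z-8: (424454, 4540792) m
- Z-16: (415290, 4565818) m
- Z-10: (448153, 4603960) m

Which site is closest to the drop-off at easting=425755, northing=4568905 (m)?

Z-16

Squared distances to each site:
Z-18: 896988452.000; Z-4: 625017896.000; Z-7: 197629785.000; Z-8: 792033370.000; Z-16: 119045794.000; Z-10: 1730523429.000.
Minimum at Z-16.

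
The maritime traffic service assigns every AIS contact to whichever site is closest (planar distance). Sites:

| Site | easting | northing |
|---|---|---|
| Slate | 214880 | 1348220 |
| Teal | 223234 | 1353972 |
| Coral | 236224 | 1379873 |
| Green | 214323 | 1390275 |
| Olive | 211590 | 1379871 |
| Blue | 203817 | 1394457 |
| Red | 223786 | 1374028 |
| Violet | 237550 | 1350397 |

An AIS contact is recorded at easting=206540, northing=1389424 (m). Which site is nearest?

Squared distances to each site:
Slate: 1767325216.000; Teal: 1535533940.000; Coral: 972361457.000; Green: 61299290.000; Olive: 116762309.000; Blue: 32745818.000; Red: 534461332.000; Violet: 2484726829.000.
Minimum at Blue.

Blue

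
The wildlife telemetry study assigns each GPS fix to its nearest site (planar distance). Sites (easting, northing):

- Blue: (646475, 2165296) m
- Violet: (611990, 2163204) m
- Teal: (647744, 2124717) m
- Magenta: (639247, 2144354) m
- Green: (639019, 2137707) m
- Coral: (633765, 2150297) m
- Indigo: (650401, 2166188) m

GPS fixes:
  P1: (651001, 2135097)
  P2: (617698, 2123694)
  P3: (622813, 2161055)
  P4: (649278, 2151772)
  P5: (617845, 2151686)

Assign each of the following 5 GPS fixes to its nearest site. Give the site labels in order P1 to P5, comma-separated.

Teal, Green, Violet, Magenta, Violet

P1 → Teal (d²=118352449.00)
P2 → Green (d²=650949210.00)
P3 → Violet (d²=121755530.00)
P4 → Magenta (d²=155647685.00)
P5 → Violet (d²=166945349.00)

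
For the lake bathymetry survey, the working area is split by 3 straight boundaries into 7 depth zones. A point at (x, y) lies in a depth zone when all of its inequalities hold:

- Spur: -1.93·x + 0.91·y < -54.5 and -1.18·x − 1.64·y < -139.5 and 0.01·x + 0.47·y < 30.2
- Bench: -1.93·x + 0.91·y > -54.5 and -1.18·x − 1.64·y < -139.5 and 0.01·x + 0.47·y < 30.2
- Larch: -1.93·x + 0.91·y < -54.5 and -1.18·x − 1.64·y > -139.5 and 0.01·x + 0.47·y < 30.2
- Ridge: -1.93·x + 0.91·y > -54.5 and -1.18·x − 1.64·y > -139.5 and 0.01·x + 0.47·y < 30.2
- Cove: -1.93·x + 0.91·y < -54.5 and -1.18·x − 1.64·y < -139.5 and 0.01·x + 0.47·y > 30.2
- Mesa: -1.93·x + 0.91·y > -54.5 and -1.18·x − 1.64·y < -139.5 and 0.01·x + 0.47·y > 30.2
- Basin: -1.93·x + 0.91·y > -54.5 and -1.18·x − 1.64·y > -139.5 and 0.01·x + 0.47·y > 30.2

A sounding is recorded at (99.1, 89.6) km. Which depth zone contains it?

Cove

-1.93·99.1 + 0.91·89.6 = -109.727, which is < -54.5
-1.18·99.1 − 1.64·89.6 = -263.882, which is < -139.5
0.01·99.1 + 0.47·89.6 = 43.103, which is > 30.2
This sign pattern matches Cove.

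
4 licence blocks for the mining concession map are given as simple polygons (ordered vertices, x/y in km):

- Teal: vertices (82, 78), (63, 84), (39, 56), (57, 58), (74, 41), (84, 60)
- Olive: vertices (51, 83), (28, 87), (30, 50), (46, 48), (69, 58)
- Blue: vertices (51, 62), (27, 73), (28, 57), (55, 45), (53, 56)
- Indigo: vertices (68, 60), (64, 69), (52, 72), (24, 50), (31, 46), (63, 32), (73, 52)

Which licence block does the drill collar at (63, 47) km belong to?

Indigo

Cast a ray rightward from (63, 47). For each polygon, the edges (by vertex number in listed order) whose endpoints lie on opposite sides of y = 47, where each meets that height, and whether that is right or left of the point:
Teal: 4–5 at x≈68.0 (right), 5–6 at x≈77.2 (right) → 2 crossings.
Olive: no edge straddles that height → 0 crossings.
Blue: 3–4 at x≈50.5 (left), 4–5 at x≈54.6 (left) → 0 crossings.
Indigo: 4–5 at x≈29.2 (left), 6–7 at x≈70.5 (right) → 1 crossing.
Only Indigo has an odd count, so the point is inside Indigo.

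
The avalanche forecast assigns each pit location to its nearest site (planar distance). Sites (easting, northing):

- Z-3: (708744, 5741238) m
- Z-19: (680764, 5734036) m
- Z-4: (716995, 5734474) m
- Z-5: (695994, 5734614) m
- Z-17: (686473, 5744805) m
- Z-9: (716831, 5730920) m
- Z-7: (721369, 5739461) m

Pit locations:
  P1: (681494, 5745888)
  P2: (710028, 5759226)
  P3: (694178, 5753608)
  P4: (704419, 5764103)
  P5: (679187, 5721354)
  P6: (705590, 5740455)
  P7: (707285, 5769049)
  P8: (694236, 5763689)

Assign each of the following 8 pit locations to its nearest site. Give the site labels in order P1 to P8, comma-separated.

P1 → Z-17 (d²=25963330.00)
P2 → Z-3 (d²=325216800.00)
P3 → Z-17 (d²=136859834.00)
P4 → Z-3 (d²=541513850.00)
P5 → Z-19 (d²=163320053.00)
P6 → Z-3 (d²=10560805.00)
P7 → Z-3 (d²=775580402.00)
P8 → Z-17 (d²=416869625.00)

Z-17, Z-3, Z-17, Z-3, Z-19, Z-3, Z-3, Z-17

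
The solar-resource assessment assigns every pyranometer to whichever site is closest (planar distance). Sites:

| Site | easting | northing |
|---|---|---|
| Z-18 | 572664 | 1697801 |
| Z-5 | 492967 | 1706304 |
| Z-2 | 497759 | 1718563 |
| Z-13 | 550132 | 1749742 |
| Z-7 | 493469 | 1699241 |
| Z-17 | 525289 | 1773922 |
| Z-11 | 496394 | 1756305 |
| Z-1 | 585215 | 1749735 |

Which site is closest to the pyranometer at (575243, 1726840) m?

Squared distances to each site:
Z-18: 849914762.000; Z-5: 7191067472.000; Z-2: 6072278985.000; Z-13: 1155063925.000; Z-7: 7448691877.000; Z-17: 4712116840.000; Z-11: 7085351026.000; Z-1: 623621809.000.
Minimum at Z-1.

Z-1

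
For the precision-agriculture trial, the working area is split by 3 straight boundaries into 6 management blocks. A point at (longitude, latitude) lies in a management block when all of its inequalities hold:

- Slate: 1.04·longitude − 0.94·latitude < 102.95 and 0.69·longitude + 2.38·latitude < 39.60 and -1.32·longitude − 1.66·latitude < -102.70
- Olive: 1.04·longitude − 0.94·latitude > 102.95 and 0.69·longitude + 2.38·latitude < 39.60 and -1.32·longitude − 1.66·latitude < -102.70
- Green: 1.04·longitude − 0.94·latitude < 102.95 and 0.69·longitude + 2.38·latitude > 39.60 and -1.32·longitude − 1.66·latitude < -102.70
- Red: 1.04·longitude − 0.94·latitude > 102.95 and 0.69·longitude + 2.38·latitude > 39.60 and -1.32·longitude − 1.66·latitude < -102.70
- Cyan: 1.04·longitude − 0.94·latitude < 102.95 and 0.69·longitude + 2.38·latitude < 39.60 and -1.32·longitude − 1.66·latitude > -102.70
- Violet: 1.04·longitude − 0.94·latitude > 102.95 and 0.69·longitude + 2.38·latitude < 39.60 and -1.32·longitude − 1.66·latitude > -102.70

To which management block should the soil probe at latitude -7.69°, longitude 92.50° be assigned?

Red

1.04·92.50 − 0.94·-7.69 = 103.429, which is > 102.95
0.69·92.50 + 2.38·-7.69 = 45.523, which is > 39.60
-1.32·92.50 − 1.66·-7.69 = -109.335, which is < -102.70
This sign pattern matches Red.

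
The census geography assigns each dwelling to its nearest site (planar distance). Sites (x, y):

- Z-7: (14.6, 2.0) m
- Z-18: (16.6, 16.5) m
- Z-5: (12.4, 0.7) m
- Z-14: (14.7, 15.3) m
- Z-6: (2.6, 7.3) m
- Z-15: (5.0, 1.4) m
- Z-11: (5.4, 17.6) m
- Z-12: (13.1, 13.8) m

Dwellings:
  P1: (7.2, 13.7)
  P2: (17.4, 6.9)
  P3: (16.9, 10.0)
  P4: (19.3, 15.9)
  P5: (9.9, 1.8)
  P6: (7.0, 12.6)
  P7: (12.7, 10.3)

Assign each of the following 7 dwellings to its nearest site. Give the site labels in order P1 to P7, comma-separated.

P1 → Z-11 (d²=18.45)
P2 → Z-7 (d²=31.85)
P3 → Z-12 (d²=28.88)
P4 → Z-18 (d²=7.65)
P5 → Z-5 (d²=7.46)
P6 → Z-11 (d²=27.56)
P7 → Z-12 (d²=12.41)

Z-11, Z-7, Z-12, Z-18, Z-5, Z-11, Z-12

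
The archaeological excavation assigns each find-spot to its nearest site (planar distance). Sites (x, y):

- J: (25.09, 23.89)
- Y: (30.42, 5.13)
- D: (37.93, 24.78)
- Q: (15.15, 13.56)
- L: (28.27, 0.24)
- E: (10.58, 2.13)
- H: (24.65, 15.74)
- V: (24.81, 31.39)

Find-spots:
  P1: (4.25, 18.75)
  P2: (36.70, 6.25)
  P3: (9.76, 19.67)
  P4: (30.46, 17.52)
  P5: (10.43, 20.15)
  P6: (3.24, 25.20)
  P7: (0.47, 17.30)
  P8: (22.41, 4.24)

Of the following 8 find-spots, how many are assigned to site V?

P1 → Q
P2 → Y
P3 → Q
P4 → H
P5 → Q
P6 → Q
P7 → Q
P8 → L
0 of the 8 go to V.

0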